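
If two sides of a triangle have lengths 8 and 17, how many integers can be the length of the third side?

The third side lies in the open interval (9, 25).
Integers from 10 to 24 inclusive: 24 − 10 + 1 = 15.

15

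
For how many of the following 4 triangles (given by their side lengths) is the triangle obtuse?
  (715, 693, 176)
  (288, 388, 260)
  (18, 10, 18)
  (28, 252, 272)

(715,693,176): 176²+693² = 511225 = 715² → right
(288,388,260): 260²+288² = 150544 = 388² → right
(18,10,18): 10²+18² = 424 > 324 = 18² → acute
(28,252,272): 28²+252² = 64288 < 73984 = 272² → obtuse
1 of the 4 is obtuse.

1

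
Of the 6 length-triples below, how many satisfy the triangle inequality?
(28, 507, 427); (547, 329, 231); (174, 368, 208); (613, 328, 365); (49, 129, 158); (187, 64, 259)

4

(28,427,507): 28+427 ≤ 507 → not valid
(231,329,547): 231+329 > 547 → valid
(174,208,368): 174+208 > 368 → valid
(328,365,613): 328+365 > 613 → valid
(49,129,158): 49+129 > 158 → valid
(64,187,259): 64+187 ≤ 259 → not valid
4 of the 6 triples form a triangle.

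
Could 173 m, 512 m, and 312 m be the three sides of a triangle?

No

The longest side is 512, but the other two sum to only 485.
485 < 512, so the triangle inequality fails.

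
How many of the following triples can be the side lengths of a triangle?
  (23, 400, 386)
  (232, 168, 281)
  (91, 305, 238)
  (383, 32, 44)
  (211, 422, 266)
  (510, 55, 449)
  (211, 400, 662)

4

(23,386,400): 23+386 > 400 → valid
(168,232,281): 168+232 > 281 → valid
(91,238,305): 91+238 > 305 → valid
(32,44,383): 32+44 ≤ 383 → not valid
(211,266,422): 211+266 > 422 → valid
(55,449,510): 55+449 ≤ 510 → not valid
(211,400,662): 211+400 ≤ 662 → not valid
4 of the 7 triples form a triangle.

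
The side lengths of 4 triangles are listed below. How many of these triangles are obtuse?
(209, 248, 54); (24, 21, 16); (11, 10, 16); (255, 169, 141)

3

(209,248,54): 54²+209² = 46597 < 61504 = 248² → obtuse
(24,21,16): 16²+21² = 697 > 576 = 24² → acute
(11,10,16): 10²+11² = 221 < 256 = 16² → obtuse
(255,169,141): 141²+169² = 48442 < 65025 = 255² → obtuse
3 of the 4 are obtuse.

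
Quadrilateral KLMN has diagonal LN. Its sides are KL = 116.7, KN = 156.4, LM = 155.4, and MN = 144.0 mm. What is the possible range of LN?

From triangle KLN: |116.7 − 156.4| < LN < 116.7 + 156.4, i.e. 39.7 < LN < 273.1.
From triangle MLN: 11.4 < LN < 299.4.
Both must hold, so LN lies in the intersection.

39.7 < LN < 273.1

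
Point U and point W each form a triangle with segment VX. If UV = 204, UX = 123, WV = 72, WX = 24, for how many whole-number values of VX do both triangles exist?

14

From triangle UVX: 81 < VX < 327.
From triangle WVX: 48 < VX < 96.
Intersection: 81 < VX < 96, so integers 82 through 95: 14 values.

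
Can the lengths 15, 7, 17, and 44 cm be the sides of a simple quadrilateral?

No

For a quadrilateral, each side must be shorter than the sum of the others.
Here the longest side is 44, but the remaining 3 sides sum to only 39.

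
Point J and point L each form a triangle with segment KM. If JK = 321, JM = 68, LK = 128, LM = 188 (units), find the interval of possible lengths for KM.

253 < KM < 316

From triangle JKM: |321 − 68| < KM < 321 + 68, i.e. 253 < KM < 389.
From triangle LKM: 60 < KM < 316.
Both must hold, so KM lies in the intersection.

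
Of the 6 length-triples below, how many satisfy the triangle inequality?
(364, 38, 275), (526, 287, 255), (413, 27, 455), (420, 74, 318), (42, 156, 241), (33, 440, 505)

(38,275,364): 38+275 ≤ 364 → not valid
(255,287,526): 255+287 > 526 → valid
(27,413,455): 27+413 ≤ 455 → not valid
(74,318,420): 74+318 ≤ 420 → not valid
(42,156,241): 42+156 ≤ 241 → not valid
(33,440,505): 33+440 ≤ 505 → not valid
1 of the 6 triples forms a triangle.

1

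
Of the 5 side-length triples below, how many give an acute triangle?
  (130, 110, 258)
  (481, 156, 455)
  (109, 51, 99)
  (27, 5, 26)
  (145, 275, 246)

(130,110,258): 110+130 ≤ 258, not a triangle
(481,156,455): 156²+455² = 231361 = 481² → right
(109,51,99): 51²+99² = 12402 > 11881 = 109² → acute
(27,5,26): 5²+26² = 701 < 729 = 27² → obtuse
(145,275,246): 145²+246² = 81541 > 75625 = 275² → acute
2 of the 5 are acute.

2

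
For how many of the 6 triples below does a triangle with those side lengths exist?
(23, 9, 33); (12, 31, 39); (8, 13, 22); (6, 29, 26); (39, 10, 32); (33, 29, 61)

4

(9,23,33): 9+23 ≤ 33 → not valid
(12,31,39): 12+31 > 39 → valid
(8,13,22): 8+13 ≤ 22 → not valid
(6,26,29): 6+26 > 29 → valid
(10,32,39): 10+32 > 39 → valid
(29,33,61): 29+33 > 61 → valid
4 of the 6 triples form a triangle.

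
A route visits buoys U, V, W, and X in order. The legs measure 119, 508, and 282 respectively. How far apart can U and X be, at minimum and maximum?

The maximum is all hops collinear in one direction: 119 + 508 + 282 = 909.
The longest hop is 508; the others sum to 401. Folding the others back against it leaves at least 508 − 401 = 107.

107 ≤ UX ≤ 909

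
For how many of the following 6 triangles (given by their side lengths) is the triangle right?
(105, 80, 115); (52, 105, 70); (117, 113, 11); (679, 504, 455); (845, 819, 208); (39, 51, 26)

(105,80,115): 80²+105² = 17425 > 13225 = 115² → acute
(52,105,70): 52²+70² = 7604 < 11025 = 105² → obtuse
(117,113,11): 11²+113² = 12890 < 13689 = 117² → obtuse
(679,504,455): 455²+504² = 461041 = 679² → right
(845,819,208): 208²+819² = 714025 = 845² → right
(39,51,26): 26²+39² = 2197 < 2601 = 51² → obtuse
2 of the 6 are right.

2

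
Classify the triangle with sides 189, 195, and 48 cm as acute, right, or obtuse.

Compare the square of the longest side to the sum of squares of the other two: 48² + 189² = 38025 = 195².

right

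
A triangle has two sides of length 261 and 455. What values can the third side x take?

By the triangle inequality, x must be less than 261 + 455 = 716 and greater than |261 − 455| = 194.

194 < x < 716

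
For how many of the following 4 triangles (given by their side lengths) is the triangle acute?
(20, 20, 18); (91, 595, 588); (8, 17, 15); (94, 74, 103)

(20,20,18): 18²+20² = 724 > 400 = 20² → acute
(91,595,588): 91²+588² = 354025 = 595² → right
(8,17,15): 8²+15² = 289 = 17² → right
(94,74,103): 74²+94² = 14312 > 10609 = 103² → acute
2 of the 4 are acute.

2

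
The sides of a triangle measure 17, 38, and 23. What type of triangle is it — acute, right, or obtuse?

Compare the square of the longest side to the sum of squares of the other two: 17² + 23² = 818 < 1444 = 38².

obtuse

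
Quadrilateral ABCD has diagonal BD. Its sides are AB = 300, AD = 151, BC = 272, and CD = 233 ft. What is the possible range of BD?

From triangle ABD: |300 − 151| < BD < 300 + 151, i.e. 149 < BD < 451.
From triangle CBD: 39 < BD < 505.
Both must hold, so BD lies in the intersection.

149 < BD < 451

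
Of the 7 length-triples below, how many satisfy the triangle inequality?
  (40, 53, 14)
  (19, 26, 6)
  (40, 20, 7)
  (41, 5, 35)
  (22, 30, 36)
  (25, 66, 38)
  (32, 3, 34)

3

(14,40,53): 14+40 > 53 → valid
(6,19,26): 6+19 ≤ 26 → not valid
(7,20,40): 7+20 ≤ 40 → not valid
(5,35,41): 5+35 ≤ 41 → not valid
(22,30,36): 22+30 > 36 → valid
(25,38,66): 25+38 ≤ 66 → not valid
(3,32,34): 3+32 > 34 → valid
3 of the 7 triples form a triangle.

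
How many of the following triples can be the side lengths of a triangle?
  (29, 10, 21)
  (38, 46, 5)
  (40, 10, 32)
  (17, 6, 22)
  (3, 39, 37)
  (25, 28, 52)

(10,21,29): 10+21 > 29 → valid
(5,38,46): 5+38 ≤ 46 → not valid
(10,32,40): 10+32 > 40 → valid
(6,17,22): 6+17 > 22 → valid
(3,37,39): 3+37 > 39 → valid
(25,28,52): 25+28 > 52 → valid
5 of the 6 triples form a triangle.

5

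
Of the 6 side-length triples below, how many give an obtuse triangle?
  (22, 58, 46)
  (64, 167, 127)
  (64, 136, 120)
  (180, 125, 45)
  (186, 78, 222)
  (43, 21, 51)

4

(22,58,46): 22²+46² = 2600 < 3364 = 58² → obtuse
(64,167,127): 64²+127² = 20225 < 27889 = 167² → obtuse
(64,136,120): 64²+120² = 18496 = 136² → right
(180,125,45): 45+125 ≤ 180, not a triangle
(186,78,222): 78²+186² = 40680 < 49284 = 222² → obtuse
(43,21,51): 21²+43² = 2290 < 2601 = 51² → obtuse
4 of the 6 are obtuse.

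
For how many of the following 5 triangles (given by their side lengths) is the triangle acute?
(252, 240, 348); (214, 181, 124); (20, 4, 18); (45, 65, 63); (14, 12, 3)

2

(252,240,348): 240²+252² = 121104 = 348² → right
(214,181,124): 124²+181² = 48137 > 45796 = 214² → acute
(20,4,18): 4²+18² = 340 < 400 = 20² → obtuse
(45,65,63): 45²+63² = 5994 > 4225 = 65² → acute
(14,12,3): 3²+12² = 153 < 196 = 14² → obtuse
2 of the 5 are acute.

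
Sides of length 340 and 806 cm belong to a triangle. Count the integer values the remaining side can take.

679

The third side lies in the open interval (466, 1146).
Integers from 467 to 1145 inclusive: 1145 − 467 + 1 = 679.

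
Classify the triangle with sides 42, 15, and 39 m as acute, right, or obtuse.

Compare the square of the longest side to the sum of squares of the other two: 15² + 39² = 1746 < 1764 = 42².

obtuse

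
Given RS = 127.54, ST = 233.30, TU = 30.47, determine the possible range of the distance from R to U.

75.29 ≤ RU ≤ 391.31

The maximum is all hops collinear in one direction: 127.54 + 233.30 + 30.47 = 391.31.
The longest hop is 233.30; the others sum to 158.01. Folding the others back against it leaves at least 233.30 − 158.01 = 75.29.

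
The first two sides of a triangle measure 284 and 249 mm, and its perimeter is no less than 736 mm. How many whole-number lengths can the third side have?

Triangle inequality: 35 < x < 533. Perimeter ≥ 736 gives x ≥ 736 − 284 − 249 = 203.
So 203 ≤ x < 533; integers 203 through 532: 330 values.

330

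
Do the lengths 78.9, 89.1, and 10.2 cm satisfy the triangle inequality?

The two shorter sides sum to 89.1, exactly equal to the longest side 89.1.
That gives only a degenerate (flat) triangle — the inequality must be strict.

No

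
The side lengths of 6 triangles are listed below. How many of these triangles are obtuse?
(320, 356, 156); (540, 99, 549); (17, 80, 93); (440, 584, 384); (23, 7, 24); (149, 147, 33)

(320,356,156): 156²+320² = 126736 = 356² → right
(540,99,549): 99²+540² = 301401 = 549² → right
(17,80,93): 17²+80² = 6689 < 8649 = 93² → obtuse
(440,584,384): 384²+440² = 341056 = 584² → right
(23,7,24): 7²+23² = 578 > 576 = 24² → acute
(149,147,33): 33²+147² = 22698 > 22201 = 149² → acute
1 of the 6 is obtuse.

1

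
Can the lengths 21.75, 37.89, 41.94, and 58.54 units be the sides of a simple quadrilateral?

A quadrilateral exists iff every side is shorter than the sum of the others — equivalently, the longest side is less than the sum of the rest.
Longest side 58.54 < 101.58 (sum of the remaining 3), so yes.

Yes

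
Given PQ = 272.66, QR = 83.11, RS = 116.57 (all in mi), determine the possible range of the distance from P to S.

The maximum is all hops collinear in one direction: 272.66 + 83.11 + 116.57 = 472.34.
The longest hop is 272.66; the others sum to 199.68. Folding the others back against it leaves at least 272.66 − 199.68 = 72.98.

72.98 ≤ PS ≤ 472.34 mi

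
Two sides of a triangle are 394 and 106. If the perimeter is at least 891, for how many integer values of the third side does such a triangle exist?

109

Triangle inequality: 288 < x < 500. Perimeter ≥ 891 gives x ≥ 891 − 394 − 106 = 391.
So 391 ≤ x < 500; integers 391 through 499: 109 values.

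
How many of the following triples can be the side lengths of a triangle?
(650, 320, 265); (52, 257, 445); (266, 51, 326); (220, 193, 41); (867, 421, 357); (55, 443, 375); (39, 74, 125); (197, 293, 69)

(265,320,650): 265+320 ≤ 650 → not valid
(52,257,445): 52+257 ≤ 445 → not valid
(51,266,326): 51+266 ≤ 326 → not valid
(41,193,220): 41+193 > 220 → valid
(357,421,867): 357+421 ≤ 867 → not valid
(55,375,443): 55+375 ≤ 443 → not valid
(39,74,125): 39+74 ≤ 125 → not valid
(69,197,293): 69+197 ≤ 293 → not valid
1 of the 8 triples forms a triangle.

1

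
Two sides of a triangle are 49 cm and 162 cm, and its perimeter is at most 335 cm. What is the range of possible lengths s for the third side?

113 < s ≤ 124 cm

Triangle inequality alone gives 113 < s < 211.
The perimeter condition gives s ≤ 335 − 49 − 162 = 124.
Intersecting the two: 113 < s ≤ 124.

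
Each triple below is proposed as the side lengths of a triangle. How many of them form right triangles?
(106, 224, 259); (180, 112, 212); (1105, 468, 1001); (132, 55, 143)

3

(106,224,259): 106²+224² = 61412 < 67081 = 259² → obtuse
(180,112,212): 112²+180² = 44944 = 212² → right
(1105,468,1001): 468²+1001² = 1221025 = 1105² → right
(132,55,143): 55²+132² = 20449 = 143² → right
3 of the 4 are right.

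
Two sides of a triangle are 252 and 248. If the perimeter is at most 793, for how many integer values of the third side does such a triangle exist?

Triangle inequality: 4 < x < 500. Perimeter ≤ 793 gives x ≤ 793 − 252 − 248 = 293.
So 4 < x ≤ 293; integers 5 through 293: 289 values.

289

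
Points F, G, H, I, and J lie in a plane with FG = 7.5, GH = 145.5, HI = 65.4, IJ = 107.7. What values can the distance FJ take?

0 ≤ FJ ≤ 326.1

The maximum is all hops collinear in one direction: 7.5 + 145.5 + 65.4 + 107.7 = 326.1.
The longest hop is 145.5; the others sum to 180.6. Since 145.5 ≤ 180.6, the path can fold back on itself completely, so the minimum distance is 0.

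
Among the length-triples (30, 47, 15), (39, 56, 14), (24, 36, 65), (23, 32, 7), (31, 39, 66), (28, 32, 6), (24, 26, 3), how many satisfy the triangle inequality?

(15,30,47): 15+30 ≤ 47 → not valid
(14,39,56): 14+39 ≤ 56 → not valid
(24,36,65): 24+36 ≤ 65 → not valid
(7,23,32): 7+23 ≤ 32 → not valid
(31,39,66): 31+39 > 66 → valid
(6,28,32): 6+28 > 32 → valid
(3,24,26): 3+24 > 26 → valid
3 of the 7 triples form a triangle.

3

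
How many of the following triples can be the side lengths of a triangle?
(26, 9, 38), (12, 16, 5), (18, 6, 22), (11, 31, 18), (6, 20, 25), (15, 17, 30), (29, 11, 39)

(9,26,38): 9+26 ≤ 38 → not valid
(5,12,16): 5+12 > 16 → valid
(6,18,22): 6+18 > 22 → valid
(11,18,31): 11+18 ≤ 31 → not valid
(6,20,25): 6+20 > 25 → valid
(15,17,30): 15+17 > 30 → valid
(11,29,39): 11+29 > 39 → valid
5 of the 7 triples form a triangle.

5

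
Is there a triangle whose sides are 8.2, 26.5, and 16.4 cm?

The longest side is 26.5, but the other two sum to only 24.6.
24.6 < 26.5, so the triangle inequality fails.

No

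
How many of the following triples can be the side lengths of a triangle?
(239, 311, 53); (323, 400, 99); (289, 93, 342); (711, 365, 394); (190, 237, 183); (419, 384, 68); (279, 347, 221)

(53,239,311): 53+239 ≤ 311 → not valid
(99,323,400): 99+323 > 400 → valid
(93,289,342): 93+289 > 342 → valid
(365,394,711): 365+394 > 711 → valid
(183,190,237): 183+190 > 237 → valid
(68,384,419): 68+384 > 419 → valid
(221,279,347): 221+279 > 347 → valid
6 of the 7 triples form a triangle.

6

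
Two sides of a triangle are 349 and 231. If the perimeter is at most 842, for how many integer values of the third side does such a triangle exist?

144

Triangle inequality: 118 < x < 580. Perimeter ≤ 842 gives x ≤ 842 − 349 − 231 = 262.
So 118 < x ≤ 262; integers 119 through 262: 144 values.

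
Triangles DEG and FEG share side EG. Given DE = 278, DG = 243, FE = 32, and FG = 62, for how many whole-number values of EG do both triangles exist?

58

From triangle DEG: 35 < EG < 521.
From triangle FEG: 30 < EG < 94.
Intersection: 35 < EG < 94, so integers 36 through 93: 58 values.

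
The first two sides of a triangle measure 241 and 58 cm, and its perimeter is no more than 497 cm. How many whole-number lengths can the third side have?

15

Triangle inequality: 183 < x < 299. Perimeter ≤ 497 gives x ≤ 497 − 241 − 58 = 198.
So 183 < x ≤ 198; integers 184 through 198: 15 values.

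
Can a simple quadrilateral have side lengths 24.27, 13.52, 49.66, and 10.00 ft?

No

For a quadrilateral, each side must be shorter than the sum of the others.
Here the longest side is 49.66, but the remaining 3 sides sum to only 47.79.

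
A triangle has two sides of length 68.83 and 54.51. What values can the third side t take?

By the triangle inequality, t must be less than 68.83 + 54.51 = 123.34 and greater than |68.83 − 54.51| = 14.32.

14.32 < t < 123.34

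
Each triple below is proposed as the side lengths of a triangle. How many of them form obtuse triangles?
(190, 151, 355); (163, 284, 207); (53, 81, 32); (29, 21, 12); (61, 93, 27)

(190,151,355): 151+190 ≤ 355, not a triangle
(163,284,207): 163²+207² = 69418 < 80656 = 284² → obtuse
(53,81,32): 32²+53² = 3833 < 6561 = 81² → obtuse
(29,21,12): 12²+21² = 585 < 841 = 29² → obtuse
(61,93,27): 27+61 ≤ 93, not a triangle
3 of the 5 are obtuse.

3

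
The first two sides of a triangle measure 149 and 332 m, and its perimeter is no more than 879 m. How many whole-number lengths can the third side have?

Triangle inequality: 183 < x < 481. Perimeter ≤ 879 gives x ≤ 879 − 149 − 332 = 398.
So 183 < x ≤ 398; integers 184 through 398: 215 values.

215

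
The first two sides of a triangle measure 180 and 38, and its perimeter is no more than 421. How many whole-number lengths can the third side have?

61

Triangle inequality: 142 < x < 218. Perimeter ≤ 421 gives x ≤ 421 − 180 − 38 = 203.
So 142 < x ≤ 203; integers 143 through 203: 61 values.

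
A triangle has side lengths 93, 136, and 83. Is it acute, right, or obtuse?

Compare the square of the longest side to the sum of squares of the other two: 83² + 93² = 15538 < 18496 = 136².

obtuse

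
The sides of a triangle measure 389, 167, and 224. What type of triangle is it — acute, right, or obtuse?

Compare the square of the longest side to the sum of squares of the other two: 167² + 224² = 78065 < 151321 = 389².

obtuse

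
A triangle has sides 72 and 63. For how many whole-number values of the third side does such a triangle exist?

The third side lies in the open interval (9, 135).
Integers from 10 to 134 inclusive: 134 − 10 + 1 = 125.

125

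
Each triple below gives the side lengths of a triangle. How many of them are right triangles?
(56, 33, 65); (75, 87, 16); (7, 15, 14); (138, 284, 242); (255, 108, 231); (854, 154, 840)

3

(56,33,65): 33²+56² = 4225 = 65² → right
(75,87,16): 16²+75² = 5881 < 7569 = 87² → obtuse
(7,15,14): 7²+14² = 245 > 225 = 15² → acute
(138,284,242): 138²+242² = 77608 < 80656 = 284² → obtuse
(255,108,231): 108²+231² = 65025 = 255² → right
(854,154,840): 154²+840² = 729316 = 854² → right
3 of the 6 are right.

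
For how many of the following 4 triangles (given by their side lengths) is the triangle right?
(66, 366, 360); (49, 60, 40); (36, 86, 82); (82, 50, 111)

1

(66,366,360): 66²+360² = 133956 = 366² → right
(49,60,40): 40²+49² = 4001 > 3600 = 60² → acute
(36,86,82): 36²+82² = 8020 > 7396 = 86² → acute
(82,50,111): 50²+82² = 9224 < 12321 = 111² → obtuse
1 of the 4 is right.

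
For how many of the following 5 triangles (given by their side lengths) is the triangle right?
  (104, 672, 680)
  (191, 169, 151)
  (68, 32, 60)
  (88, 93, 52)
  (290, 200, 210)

3

(104,672,680): 104²+672² = 462400 = 680² → right
(191,169,151): 151²+169² = 51362 > 36481 = 191² → acute
(68,32,60): 32²+60² = 4624 = 68² → right
(88,93,52): 52²+88² = 10448 > 8649 = 93² → acute
(290,200,210): 200²+210² = 84100 = 290² → right
3 of the 5 are right.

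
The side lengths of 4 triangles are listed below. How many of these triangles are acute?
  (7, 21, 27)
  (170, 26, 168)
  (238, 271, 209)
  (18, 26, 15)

1

(7,21,27): 7²+21² = 490 < 729 = 27² → obtuse
(170,26,168): 26²+168² = 28900 = 170² → right
(238,271,209): 209²+238² = 100325 > 73441 = 271² → acute
(18,26,15): 15²+18² = 549 < 676 = 26² → obtuse
1 of the 4 is acute.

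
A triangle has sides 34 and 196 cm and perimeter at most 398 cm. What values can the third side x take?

162 < x ≤ 168

Triangle inequality alone gives 162 < x < 230.
The perimeter condition gives x ≤ 398 − 34 − 196 = 168.
Intersecting the two: 162 < x ≤ 168.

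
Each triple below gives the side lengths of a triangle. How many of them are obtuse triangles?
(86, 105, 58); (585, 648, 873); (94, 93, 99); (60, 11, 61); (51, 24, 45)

(86,105,58): 58²+86² = 10760 < 11025 = 105² → obtuse
(585,648,873): 585²+648² = 762129 = 873² → right
(94,93,99): 93²+94² = 17485 > 9801 = 99² → acute
(60,11,61): 11²+60² = 3721 = 61² → right
(51,24,45): 24²+45² = 2601 = 51² → right
1 of the 5 is obtuse.

1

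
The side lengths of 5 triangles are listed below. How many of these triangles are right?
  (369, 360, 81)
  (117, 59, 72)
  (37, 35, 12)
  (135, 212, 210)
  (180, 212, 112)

3

(369,360,81): 81²+360² = 136161 = 369² → right
(117,59,72): 59²+72² = 8665 < 13689 = 117² → obtuse
(37,35,12): 12²+35² = 1369 = 37² → right
(135,212,210): 135²+210² = 62325 > 44944 = 212² → acute
(180,212,112): 112²+180² = 44944 = 212² → right
3 of the 5 are right.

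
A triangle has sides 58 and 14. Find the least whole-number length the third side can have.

45

The third side must be strictly greater than |58 − 14| = 44.
The smallest integer above 44 is 45.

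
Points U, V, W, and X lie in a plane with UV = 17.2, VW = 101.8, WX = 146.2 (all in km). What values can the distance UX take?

27.2 ≤ UX ≤ 265.2 km

The maximum is all hops collinear in one direction: 17.2 + 101.8 + 146.2 = 265.2.
The longest hop is 146.2; the others sum to 119.0. Folding the others back against it leaves at least 146.2 − 119.0 = 27.2.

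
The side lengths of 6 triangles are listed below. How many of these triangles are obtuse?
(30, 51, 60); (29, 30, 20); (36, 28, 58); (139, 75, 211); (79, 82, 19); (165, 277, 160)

5

(30,51,60): 30²+51² = 3501 < 3600 = 60² → obtuse
(29,30,20): 20²+29² = 1241 > 900 = 30² → acute
(36,28,58): 28²+36² = 2080 < 3364 = 58² → obtuse
(139,75,211): 75²+139² = 24946 < 44521 = 211² → obtuse
(79,82,19): 19²+79² = 6602 < 6724 = 82² → obtuse
(165,277,160): 160²+165² = 52825 < 76729 = 277² → obtuse
5 of the 6 are obtuse.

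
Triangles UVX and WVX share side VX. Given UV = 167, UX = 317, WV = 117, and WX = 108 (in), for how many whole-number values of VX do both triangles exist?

From triangle UVX: 150 < VX < 484.
From triangle WVX: 9 < VX < 225.
Intersection: 150 < VX < 225, so integers 151 through 224: 74 values.

74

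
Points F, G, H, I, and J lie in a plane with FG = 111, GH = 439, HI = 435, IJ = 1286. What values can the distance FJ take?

The maximum is all hops collinear in one direction: 111 + 439 + 435 + 1286 = 2271.
The longest hop is 1286; the others sum to 985. Folding the others back against it leaves at least 1286 − 985 = 301.

301 ≤ FJ ≤ 2271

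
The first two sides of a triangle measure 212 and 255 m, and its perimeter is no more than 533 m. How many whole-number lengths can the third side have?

Triangle inequality: 43 < x < 467. Perimeter ≤ 533 gives x ≤ 533 − 212 − 255 = 66.
So 43 < x ≤ 66; integers 44 through 66: 23 values.

23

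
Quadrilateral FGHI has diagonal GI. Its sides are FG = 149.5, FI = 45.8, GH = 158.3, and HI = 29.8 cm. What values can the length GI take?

128.5 < GI < 188.1

From triangle FGI: |149.5 − 45.8| < GI < 149.5 + 45.8, i.e. 103.7 < GI < 195.3.
From triangle HGI: 128.5 < GI < 188.1.
Both must hold, so GI lies in the intersection.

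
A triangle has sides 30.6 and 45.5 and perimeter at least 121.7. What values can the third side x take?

Triangle inequality alone gives 14.9 < x < 76.1.
The perimeter condition gives x ≥ 121.7 − 30.6 − 45.5 = 45.6.
Intersecting the two: 45.6 ≤ x < 76.1.

45.6 ≤ x < 76.1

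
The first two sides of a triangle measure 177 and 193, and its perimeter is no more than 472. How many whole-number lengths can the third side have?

86

Triangle inequality: 16 < x < 370. Perimeter ≤ 472 gives x ≤ 472 − 177 − 193 = 102.
So 16 < x ≤ 102; integers 17 through 102: 86 values.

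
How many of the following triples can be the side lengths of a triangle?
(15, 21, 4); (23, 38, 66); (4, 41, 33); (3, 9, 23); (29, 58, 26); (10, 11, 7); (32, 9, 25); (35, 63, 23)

(4,15,21): 4+15 ≤ 21 → not valid
(23,38,66): 23+38 ≤ 66 → not valid
(4,33,41): 4+33 ≤ 41 → not valid
(3,9,23): 3+9 ≤ 23 → not valid
(26,29,58): 26+29 ≤ 58 → not valid
(7,10,11): 7+10 > 11 → valid
(9,25,32): 9+25 > 32 → valid
(23,35,63): 23+35 ≤ 63 → not valid
2 of the 8 triples form a triangle.

2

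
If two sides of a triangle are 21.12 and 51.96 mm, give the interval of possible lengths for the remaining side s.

By the triangle inequality, s must be less than 21.12 + 51.96 = 73.08 and greater than |21.12 − 51.96| = 30.84.

30.84 < s < 73.08 (mm)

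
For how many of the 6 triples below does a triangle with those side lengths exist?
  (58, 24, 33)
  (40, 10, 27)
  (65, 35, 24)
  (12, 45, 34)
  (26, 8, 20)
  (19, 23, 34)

(24,33,58): 24+33 ≤ 58 → not valid
(10,27,40): 10+27 ≤ 40 → not valid
(24,35,65): 24+35 ≤ 65 → not valid
(12,34,45): 12+34 > 45 → valid
(8,20,26): 8+20 > 26 → valid
(19,23,34): 19+23 > 34 → valid
3 of the 6 triples form a triangle.

3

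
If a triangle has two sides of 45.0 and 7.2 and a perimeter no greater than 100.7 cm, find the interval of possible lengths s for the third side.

37.8 < s ≤ 48.5

Triangle inequality alone gives 37.8 < s < 52.2.
The perimeter condition gives s ≤ 100.7 − 45.0 − 7.2 = 48.5.
Intersecting the two: 37.8 < s ≤ 48.5.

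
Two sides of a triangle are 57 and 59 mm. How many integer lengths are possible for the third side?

113

The third side lies in the open interval (2, 116).
Integers from 3 to 115 inclusive: 115 − 3 + 1 = 113.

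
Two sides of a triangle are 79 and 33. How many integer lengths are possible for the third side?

65

The third side lies in the open interval (46, 112).
Integers from 47 to 111 inclusive: 111 − 47 + 1 = 65.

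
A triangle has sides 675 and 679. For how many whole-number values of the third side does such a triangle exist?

The third side lies in the open interval (4, 1354).
Integers from 5 to 1353 inclusive: 1353 − 5 + 1 = 1349.

1349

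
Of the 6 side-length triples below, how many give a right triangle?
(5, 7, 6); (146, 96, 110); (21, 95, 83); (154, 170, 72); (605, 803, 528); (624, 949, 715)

(5,7,6): 5²+6² = 61 > 49 = 7² → acute
(146,96,110): 96²+110² = 21316 = 146² → right
(21,95,83): 21²+83² = 7330 < 9025 = 95² → obtuse
(154,170,72): 72²+154² = 28900 = 170² → right
(605,803,528): 528²+605² = 644809 = 803² → right
(624,949,715): 624²+715² = 900601 = 949² → right
4 of the 6 are right.

4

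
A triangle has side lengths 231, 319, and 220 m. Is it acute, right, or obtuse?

Compare the square of the longest side to the sum of squares of the other two: 220² + 231² = 101761 = 319².

right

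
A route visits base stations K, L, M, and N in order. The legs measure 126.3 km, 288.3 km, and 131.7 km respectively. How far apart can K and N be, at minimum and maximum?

30.3 ≤ KN ≤ 546.3 km

The maximum is all hops collinear in one direction: 126.3 + 288.3 + 131.7 = 546.3.
The longest hop is 288.3; the others sum to 258.0. Folding the others back against it leaves at least 288.3 − 258.0 = 30.3.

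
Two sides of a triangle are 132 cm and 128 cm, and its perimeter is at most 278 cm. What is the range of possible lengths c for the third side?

Triangle inequality alone gives 4 < c < 260.
The perimeter condition gives c ≤ 278 − 132 − 128 = 18.
Intersecting the two: 4 < c ≤ 18.

4 < c ≤ 18 cm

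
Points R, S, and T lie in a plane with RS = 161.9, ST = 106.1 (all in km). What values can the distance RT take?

55.8 ≤ RT ≤ 268.0 km

By the triangle inequality, |161.9 − 106.1| ≤ RT ≤ 161.9 + 106.1.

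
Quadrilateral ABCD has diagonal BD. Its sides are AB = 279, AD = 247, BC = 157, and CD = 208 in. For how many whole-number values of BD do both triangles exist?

From triangle ABD: 32 < BD < 526.
From triangle CBD: 51 < BD < 365.
Intersection: 51 < BD < 365, so integers 52 through 364: 313 values.

313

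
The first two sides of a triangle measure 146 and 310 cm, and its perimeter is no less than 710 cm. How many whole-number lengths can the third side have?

Triangle inequality: 164 < x < 456. Perimeter ≥ 710 gives x ≥ 710 − 146 − 310 = 254.
So 254 ≤ x < 456; integers 254 through 455: 202 values.

202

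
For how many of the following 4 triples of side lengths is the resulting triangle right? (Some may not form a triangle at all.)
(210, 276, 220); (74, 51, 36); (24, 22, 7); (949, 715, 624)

(210,276,220): 210²+220² = 92500 > 76176 = 276² → acute
(74,51,36): 36²+51² = 3897 < 5476 = 74² → obtuse
(24,22,7): 7²+22² = 533 < 576 = 24² → obtuse
(949,715,624): 624²+715² = 900601 = 949² → right
1 of the 4 is right.

1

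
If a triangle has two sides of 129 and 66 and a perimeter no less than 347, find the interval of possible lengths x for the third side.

Triangle inequality alone gives 63 < x < 195.
The perimeter condition gives x ≥ 347 − 129 − 66 = 152.
Intersecting the two: 152 ≤ x < 195.

152 ≤ x < 195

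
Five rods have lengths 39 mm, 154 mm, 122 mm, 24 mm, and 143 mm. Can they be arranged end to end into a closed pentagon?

A pentagon exists iff every side is shorter than the sum of the others — equivalently, the longest side is less than the sum of the rest.
Longest side 154 < 328 (sum of the remaining 4), so yes.

Yes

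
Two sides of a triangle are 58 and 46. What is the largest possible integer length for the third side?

103

The third side must be strictly less than 58 + 46 = 104.
The largest integer below 104 is 103.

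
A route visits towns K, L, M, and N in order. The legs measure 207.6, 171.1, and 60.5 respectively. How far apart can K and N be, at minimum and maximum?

0 ≤ KN ≤ 439.2

The maximum is all hops collinear in one direction: 207.6 + 171.1 + 60.5 = 439.2.
The longest hop is 207.6; the others sum to 231.6. Since 207.6 ≤ 231.6, the path can fold back on itself completely, so the minimum distance is 0.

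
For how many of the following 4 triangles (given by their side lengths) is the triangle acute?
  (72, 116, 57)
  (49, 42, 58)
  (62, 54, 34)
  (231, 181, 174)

3

(72,116,57): 57²+72² = 8433 < 13456 = 116² → obtuse
(49,42,58): 42²+49² = 4165 > 3364 = 58² → acute
(62,54,34): 34²+54² = 4072 > 3844 = 62² → acute
(231,181,174): 174²+181² = 63037 > 53361 = 231² → acute
3 of the 4 are acute.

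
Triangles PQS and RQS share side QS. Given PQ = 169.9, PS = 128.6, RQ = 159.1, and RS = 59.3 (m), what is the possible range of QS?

From triangle PQS: |169.9 − 128.6| < QS < 169.9 + 128.6, i.e. 41.3 < QS < 298.5.
From triangle RQS: 99.8 < QS < 218.4.
Both must hold, so QS lies in the intersection.

99.8 < QS < 218.4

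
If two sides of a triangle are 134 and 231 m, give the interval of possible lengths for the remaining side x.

By the triangle inequality, x must be less than 134 + 231 = 365 and greater than |134 − 231| = 97.

97 < x < 365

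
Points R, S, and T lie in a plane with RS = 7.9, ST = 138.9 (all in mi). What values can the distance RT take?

By the triangle inequality, |7.9 − 138.9| ≤ RT ≤ 7.9 + 138.9.

131.0 ≤ RT ≤ 146.8 mi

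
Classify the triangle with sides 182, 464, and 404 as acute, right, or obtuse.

obtuse

Compare the square of the longest side to the sum of squares of the other two: 182² + 404² = 196340 < 215296 = 464².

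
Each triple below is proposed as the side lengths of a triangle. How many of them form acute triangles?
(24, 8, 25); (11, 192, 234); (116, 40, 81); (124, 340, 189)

1

(24,8,25): 8²+24² = 640 > 625 = 25² → acute
(11,192,234): 11+192 ≤ 234, not a triangle
(116,40,81): 40²+81² = 8161 < 13456 = 116² → obtuse
(124,340,189): 124+189 ≤ 340, not a triangle
1 of the 4 is acute.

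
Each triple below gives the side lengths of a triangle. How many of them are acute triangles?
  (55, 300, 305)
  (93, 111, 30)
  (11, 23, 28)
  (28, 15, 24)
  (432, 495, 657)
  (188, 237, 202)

2

(55,300,305): 55²+300² = 93025 = 305² → right
(93,111,30): 30²+93² = 9549 < 12321 = 111² → obtuse
(11,23,28): 11²+23² = 650 < 784 = 28² → obtuse
(28,15,24): 15²+24² = 801 > 784 = 28² → acute
(432,495,657): 432²+495² = 431649 = 657² → right
(188,237,202): 188²+202² = 76148 > 56169 = 237² → acute
2 of the 6 are acute.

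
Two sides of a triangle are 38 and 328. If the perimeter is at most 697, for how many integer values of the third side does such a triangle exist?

41

Triangle inequality: 290 < x < 366. Perimeter ≤ 697 gives x ≤ 697 − 38 − 328 = 331.
So 290 < x ≤ 331; integers 291 through 331: 41 values.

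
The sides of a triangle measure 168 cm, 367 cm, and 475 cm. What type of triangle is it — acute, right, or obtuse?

Compare the square of the longest side to the sum of squares of the other two: 168² + 367² = 162913 < 225625 = 475².

obtuse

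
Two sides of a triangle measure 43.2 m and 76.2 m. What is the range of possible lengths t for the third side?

33.0 < t < 119.4 (m)

By the triangle inequality, t must be less than 43.2 + 76.2 = 119.4 and greater than |43.2 − 76.2| = 33.0.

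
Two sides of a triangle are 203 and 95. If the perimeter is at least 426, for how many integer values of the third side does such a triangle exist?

Triangle inequality: 108 < x < 298. Perimeter ≥ 426 gives x ≥ 426 − 203 − 95 = 128.
So 128 ≤ x < 298; integers 128 through 297: 170 values.

170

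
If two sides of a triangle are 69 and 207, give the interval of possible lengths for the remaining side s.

By the triangle inequality, s must be less than 69 + 207 = 276 and greater than |69 − 207| = 138.

138 < s < 276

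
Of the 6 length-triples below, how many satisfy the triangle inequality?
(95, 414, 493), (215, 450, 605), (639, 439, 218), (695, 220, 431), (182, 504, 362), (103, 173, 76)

(95,414,493): 95+414 > 493 → valid
(215,450,605): 215+450 > 605 → valid
(218,439,639): 218+439 > 639 → valid
(220,431,695): 220+431 ≤ 695 → not valid
(182,362,504): 182+362 > 504 → valid
(76,103,173): 76+103 > 173 → valid
5 of the 6 triples form a triangle.

5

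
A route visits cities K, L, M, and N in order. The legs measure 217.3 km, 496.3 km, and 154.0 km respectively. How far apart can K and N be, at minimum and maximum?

125.0 ≤ KN ≤ 867.6 km

The maximum is all hops collinear in one direction: 217.3 + 496.3 + 154.0 = 867.6.
The longest hop is 496.3; the others sum to 371.3. Folding the others back against it leaves at least 496.3 − 371.3 = 125.0.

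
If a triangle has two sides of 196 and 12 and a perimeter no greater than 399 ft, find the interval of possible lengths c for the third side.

184 < c ≤ 191 ft

Triangle inequality alone gives 184 < c < 208.
The perimeter condition gives c ≤ 399 − 196 − 12 = 191.
Intersecting the two: 184 < c ≤ 191.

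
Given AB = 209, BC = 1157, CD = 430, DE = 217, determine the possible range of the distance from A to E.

301 ≤ AE ≤ 2013

The maximum is all hops collinear in one direction: 209 + 1157 + 430 + 217 = 2013.
The longest hop is 1157; the others sum to 856. Folding the others back against it leaves at least 1157 − 856 = 301.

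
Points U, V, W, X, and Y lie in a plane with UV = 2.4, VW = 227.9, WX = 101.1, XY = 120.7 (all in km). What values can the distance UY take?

3.7 ≤ UY ≤ 452.1 km

The maximum is all hops collinear in one direction: 2.4 + 227.9 + 101.1 + 120.7 = 452.1.
The longest hop is 227.9; the others sum to 224.2. Folding the others back against it leaves at least 227.9 − 224.2 = 3.7.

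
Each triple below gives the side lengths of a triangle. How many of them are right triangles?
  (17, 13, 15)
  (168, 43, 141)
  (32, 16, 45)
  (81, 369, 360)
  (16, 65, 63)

2

(17,13,15): 13²+15² = 394 > 289 = 17² → acute
(168,43,141): 43²+141² = 21730 < 28224 = 168² → obtuse
(32,16,45): 16²+32² = 1280 < 2025 = 45² → obtuse
(81,369,360): 81²+360² = 136161 = 369² → right
(16,65,63): 16²+63² = 4225 = 65² → right
2 of the 5 are right.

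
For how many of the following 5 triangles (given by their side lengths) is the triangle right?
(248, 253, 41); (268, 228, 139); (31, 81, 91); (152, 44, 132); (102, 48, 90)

(248,253,41): 41²+248² = 63185 < 64009 = 253² → obtuse
(268,228,139): 139²+228² = 71305 < 71824 = 268² → obtuse
(31,81,91): 31²+81² = 7522 < 8281 = 91² → obtuse
(152,44,132): 44²+132² = 19360 < 23104 = 152² → obtuse
(102,48,90): 48²+90² = 10404 = 102² → right
1 of the 5 is right.

1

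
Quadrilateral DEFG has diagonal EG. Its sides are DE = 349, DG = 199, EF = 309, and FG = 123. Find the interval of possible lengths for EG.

186 < EG < 432

From triangle DEG: |349 − 199| < EG < 349 + 199, i.e. 150 < EG < 548.
From triangle FEG: 186 < EG < 432.
Both must hold, so EG lies in the intersection.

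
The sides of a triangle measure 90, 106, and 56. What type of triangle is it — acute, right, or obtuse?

right

Compare the square of the longest side to the sum of squares of the other two: 56² + 90² = 11236 = 106².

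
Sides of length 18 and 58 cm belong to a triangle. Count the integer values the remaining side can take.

35

The third side lies in the open interval (40, 76).
Integers from 41 to 75 inclusive: 75 − 41 + 1 = 35.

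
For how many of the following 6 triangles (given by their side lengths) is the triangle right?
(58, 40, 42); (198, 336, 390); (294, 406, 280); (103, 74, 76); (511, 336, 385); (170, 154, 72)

(58,40,42): 40²+42² = 3364 = 58² → right
(198,336,390): 198²+336² = 152100 = 390² → right
(294,406,280): 280²+294² = 164836 = 406² → right
(103,74,76): 74²+76² = 11252 > 10609 = 103² → acute
(511,336,385): 336²+385² = 261121 = 511² → right
(170,154,72): 72²+154² = 28900 = 170² → right
5 of the 6 are right.

5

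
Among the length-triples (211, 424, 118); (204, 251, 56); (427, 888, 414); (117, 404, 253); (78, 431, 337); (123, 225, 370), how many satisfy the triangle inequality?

(118,211,424): 118+211 ≤ 424 → not valid
(56,204,251): 56+204 > 251 → valid
(414,427,888): 414+427 ≤ 888 → not valid
(117,253,404): 117+253 ≤ 404 → not valid
(78,337,431): 78+337 ≤ 431 → not valid
(123,225,370): 123+225 ≤ 370 → not valid
1 of the 6 triples forms a triangle.

1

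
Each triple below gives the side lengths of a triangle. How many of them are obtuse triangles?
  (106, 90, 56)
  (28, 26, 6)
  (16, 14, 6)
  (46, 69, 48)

3

(106,90,56): 56²+90² = 11236 = 106² → right
(28,26,6): 6²+26² = 712 < 784 = 28² → obtuse
(16,14,6): 6²+14² = 232 < 256 = 16² → obtuse
(46,69,48): 46²+48² = 4420 < 4761 = 69² → obtuse
3 of the 4 are obtuse.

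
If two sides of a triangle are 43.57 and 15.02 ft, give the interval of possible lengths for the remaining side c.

28.55 < c < 58.59 (ft)

By the triangle inequality, c must be less than 43.57 + 15.02 = 58.59 and greater than |43.57 − 15.02| = 28.55.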